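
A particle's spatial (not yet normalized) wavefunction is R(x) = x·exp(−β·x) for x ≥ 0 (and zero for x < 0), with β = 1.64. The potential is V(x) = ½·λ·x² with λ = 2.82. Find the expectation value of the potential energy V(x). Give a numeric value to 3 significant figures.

⟨V⟩ = ∫ V(x)·|R|² dx / ∫|R|² dx.
Every integrand reduces to terms xʲ·e^(−2βx) on [0, ∞); use ∫₀^∞ xʲ·e^(−2βx) dx = j!/(2β)^(j+1).
State is unnormalized: ∫|R|² dx = 0.056677, and ∫R*·V(x)·R dx = 0.089138, so ⟨V⟩ = 0.089138 / 0.056677.
⟨V⟩ = 1.5727.

1.57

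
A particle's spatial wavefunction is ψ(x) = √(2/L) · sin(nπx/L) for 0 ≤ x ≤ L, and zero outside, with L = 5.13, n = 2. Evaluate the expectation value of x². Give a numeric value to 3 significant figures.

8.44

⟨x²⟩ = ∫ x²·|ψ|² dx (integrals over the domain).
With sin²θ = (1 − cos2θ)/2 on 0 ≤ x ≤ L: ∫sin²(nπx/L) dx = L/2, ∫x·sin²(nπx/L) dx = L²/4, ∫x²·sin²(nπx/L) dx = L³·(1/6 − 1/(4n²π²)); higher powers xᵏ the same way, integrating xᵏ·cos(2nπx/L) by parts.
⟨x²⟩ = 8.4390.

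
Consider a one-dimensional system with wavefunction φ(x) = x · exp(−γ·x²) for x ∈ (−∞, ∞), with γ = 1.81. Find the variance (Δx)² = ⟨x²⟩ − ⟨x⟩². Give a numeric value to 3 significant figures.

0.414

Compute ⟨x⟩ and ⟨x²⟩ separately, then (Δx)² = ⟨x²⟩ − ⟨x⟩².
Expand each integrand as polynomial × e^(−2γx²) and use ∫x^(2j)·e^(−2γx²) dx = (2j−1)!!/(4γ)^j · √(π/(2γ)), odd powers → 0; here √(π/(2γ)) = 0.93158.
Normalization: ∫|φ|² dx = 0.12867.
⟨x⟩ = 0.0000 and ⟨x²⟩ = 0.41436.
(Δx)² = 0.41436 − (0.0000)² = 0.41436.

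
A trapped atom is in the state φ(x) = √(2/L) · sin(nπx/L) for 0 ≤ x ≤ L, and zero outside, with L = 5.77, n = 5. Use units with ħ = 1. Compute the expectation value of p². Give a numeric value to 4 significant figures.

7.411

p² φ = −ħ² d²φ/dx²; ⟨p²⟩ = −ħ² ∫ φ*·φ'' dx.
d/dx sin(nπx/L) = (nπ/L)·cos(nπx/L) and d²/dx² sin(nπx/L) = −(nπ/L)²·sin(nπx/L); on 0 ≤ x ≤ L, ∫sin²(nπx/L) dx = L/2 and ∫sin(nπx/L)·cos(nπx/L) dx = 0.
⟨p²⟩ = 7.4112.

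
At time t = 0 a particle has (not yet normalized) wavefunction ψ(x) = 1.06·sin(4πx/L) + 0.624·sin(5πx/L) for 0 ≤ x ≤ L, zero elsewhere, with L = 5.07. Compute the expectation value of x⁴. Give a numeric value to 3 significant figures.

39.5

⟨x⁴⟩ = ∫ x⁴·|ψ|² dx / ∫|ψ|² dx (integrals over the domain).
On 0 ≤ x ≤ L (j ≠ l): ∫sin²(jπx/L) dx = L/2, ∫sin(jπx/L)·sin(lπx/L) dx = 0; diagonal moments ∫x·sin²(jπx/L) dx = L²/4, ∫x²·sin²(jπx/L) dx = L³·(1/6 − 1/(4j²π²)); cross terms ∫x·sin(jπx/L)·sin(lπx/L) dx = 0 for j + l even and −4jlL²/(π²(j² − l²)²) for j + l odd, ∫x²·sin(jπx/L)·sin(lπx/L) dx = (−1)^(j+l)·4jlL³/(π²(j² − l²)²); higher powers the same way via product-to-sum and parts.
State is unnormalized: ∫|ψ|² dx = 3.8354, and ∫ψ*·x⁴·ψ dx = 151.32, so ⟨x⁴⟩ = 151.32 / 3.8354.
⟨x⁴⟩ = 39.454.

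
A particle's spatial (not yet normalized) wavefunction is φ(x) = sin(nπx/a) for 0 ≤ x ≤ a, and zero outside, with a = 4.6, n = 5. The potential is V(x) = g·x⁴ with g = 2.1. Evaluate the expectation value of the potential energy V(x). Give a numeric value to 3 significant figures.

184.

⟨V⟩ = ∫ V(x)·|φ|² dx / ∫|φ|² dx.
With sin²θ = (1 − cos2θ)/2 on 0 ≤ x ≤ a: ∫sin²(nπx/a) dx = a/2, ∫x·sin²(nπx/a) dx = a²/4, ∫x²·sin²(nπx/a) dx = a³·(1/6 − 1/(4n²π²)); higher powers xᵏ the same way, integrating xᵏ·cos(2nπx/a) by parts.
State is unnormalized: ∫|φ|² dx = 2.3000, and ∫φ*·V(x)·φ dx = 423.81, so ⟨V⟩ = 423.81 / 2.3000.
⟨V⟩ = 184.27.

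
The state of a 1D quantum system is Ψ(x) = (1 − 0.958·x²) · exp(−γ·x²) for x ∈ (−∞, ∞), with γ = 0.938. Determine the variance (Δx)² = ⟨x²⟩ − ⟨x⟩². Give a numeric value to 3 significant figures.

Compute ⟨x⟩ and ⟨x²⟩ separately, then (Δx)² = ⟨x²⟩ − ⟨x⟩².
Expand each integrand as polynomial × e^(−2γx²) and use ∫x^(2j)·e^(−2γx²) dx = (2j−1)!!/(4γ)^j · √(π/(2γ)), odd powers → 0; here √(π/(2γ)) = 1.2941.
Normalization: ∫|Ψ|² dx = 0.88634.
⟨x⟩ = 0.0000 and ⟨x²⟩ = 0.17352.
(Δx)² = 0.17352 − (0.0000)² = 0.17352.

0.174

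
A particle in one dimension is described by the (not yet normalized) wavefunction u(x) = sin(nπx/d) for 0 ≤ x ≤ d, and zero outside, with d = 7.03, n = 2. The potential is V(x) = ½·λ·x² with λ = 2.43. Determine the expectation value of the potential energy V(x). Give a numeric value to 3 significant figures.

⟨V⟩ = ∫ V(x)·|u|² dx / ∫|u|² dx.
With sin²θ = (1 − cos2θ)/2 on 0 ≤ x ≤ d: ∫sin²(nπx/d) dx = d/2, ∫x·sin²(nπx/d) dx = d²/4, ∫x²·sin²(nπx/d) dx = d³·(1/6 − 1/(4n²π²)); higher powers xᵏ the same way, integrating xᵏ·cos(2nπx/d) by parts.
State is unnormalized: ∫|u|² dx = 3.5150, and ∫u*·V(x)·u dx = 67.681, so ⟨V⟩ = 67.681 / 3.5150.
⟨V⟩ = 19.255.

19.3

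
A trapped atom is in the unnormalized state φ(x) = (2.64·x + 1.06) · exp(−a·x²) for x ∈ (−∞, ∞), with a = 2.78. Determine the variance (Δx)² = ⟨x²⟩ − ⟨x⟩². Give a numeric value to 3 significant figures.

0.0716

Compute ⟨x⟩ and ⟨x²⟩ separately, then (Δx)² = ⟨x²⟩ − ⟨x⟩².
Expand each integrand as polynomial × e^(−2ax²) and use ∫x^(2j)·e^(−2ax²) dx = (2j−1)!!/(4a)^j · √(π/(2a)), odd powers → 0; here √(π/(2a)) = 0.75169.
Normalization: ∫|φ|² dx = 1.3157.
⟨x⟩ = 0.28755 and ⟨x²⟩ = 0.15433.
(Δx)² = 0.15433 − (0.28755)² = 0.071648.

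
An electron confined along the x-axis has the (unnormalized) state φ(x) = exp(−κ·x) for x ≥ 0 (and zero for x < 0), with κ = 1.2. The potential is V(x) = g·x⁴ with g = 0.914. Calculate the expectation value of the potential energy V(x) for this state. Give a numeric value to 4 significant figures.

0.6612

⟨V⟩ = ∫ V(x)·|φ|² dx / ∫|φ|² dx.
Every integrand reduces to terms xʲ·e^(−2κx) on [0, ∞); use ∫₀^∞ xʲ·e^(−2κx) dx = j!/(2κ)^(j+1).
State is unnormalized: ∫|φ|² dx = 0.41667, and ∫φ*·V(x)·φ dx = 0.27549, so ⟨V⟩ = 0.27549 / 0.41667.
⟨V⟩ = 0.66117.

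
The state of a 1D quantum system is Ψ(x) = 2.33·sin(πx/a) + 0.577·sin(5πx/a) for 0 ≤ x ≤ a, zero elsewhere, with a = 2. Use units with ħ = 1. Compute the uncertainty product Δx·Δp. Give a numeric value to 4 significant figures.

0.9556

Δx = √(⟨x²⟩−⟨x⟩²), Δp = √(⟨p²⟩−⟨p⟩²).
On 0 ≤ x ≤ a (j ≠ l): ∫sin²(jπx/a) dx = a/2, ∫sin(jπx/a)·sin(lπx/a) dx = 0; diagonal moments ∫x·sin²(jπx/a) dx = a²/4, ∫x²·sin²(jπx/a) dx = a³·(1/6 − 1/(4j²π²)); cross terms ∫x·sin(jπx/a)·sin(lπx/a) dx = 0 for j + l even and −4jla²/(π²(j² − l²)²) for j + l odd, ∫x²·sin(jπx/a)·sin(lπx/a) dx = (−1)^(j+l)·4jla³/(π²(j² − l²)²); higher powers the same way via product-to-sum and parts. d²/dx² sin(jπx/a) = −(jπ/a)²·sin(jπx/a); on 0 ≤ x ≤ a, ∫sin²(jπx/a) dx = a/2 and ∫sin(jπx/a)·sin(lπx/a) dx = 0 for j ≠ l, so only diagonal terms survive in ∫|Ψ|² and ∫Ψ·Ψ″; ∫Ψ·Ψ′ dx = [Ψ²/2] between the walls = 0.
Normalization: ∫|Ψ|² dx = 5.7618.
⟨x⟩ = 1.0000, ⟨x²⟩ = 1.1551 ⇒ Δx = 0.39378.
⟨p⟩ = 0.0000, ⟨p²⟩ = 5.8891 ⇒ Δp = 2.4267.
Δx·Δp = 0.95561.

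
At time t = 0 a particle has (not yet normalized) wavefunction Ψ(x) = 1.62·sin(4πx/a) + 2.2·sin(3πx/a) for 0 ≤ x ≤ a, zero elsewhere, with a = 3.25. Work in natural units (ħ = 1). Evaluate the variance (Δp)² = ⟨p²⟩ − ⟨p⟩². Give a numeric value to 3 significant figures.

Compute ⟨p⟩ and ⟨p²⟩ separately; (Δp)² = ⟨p²⟩ − ⟨p⟩².
d²/dx² sin(jπx/a) = −(jπ/a)²·sin(jπx/a); on 0 ≤ x ≤ a, ∫sin²(jπx/a) dx = a/2 and ∫sin(jπx/a)·sin(lπx/a) dx = 0 for j ≠ l, so only diagonal terms survive in ∫|Ψ|² and ∫Ψ·Ψ″; ∫Ψ·Ψ′ dx = [Ψ²/2] between the walls = 0.
Normalization: ∫|Ψ|² dx = 12.130.
⟨p⟩ = 0.0000 and ⟨p²⟩ = 10.709.
(Δp)² = 10.709 − (0.0000)² = 10.709.

10.7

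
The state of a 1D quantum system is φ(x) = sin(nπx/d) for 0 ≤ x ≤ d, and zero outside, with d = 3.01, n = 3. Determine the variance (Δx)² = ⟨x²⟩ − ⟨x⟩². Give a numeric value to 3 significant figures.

Compute ⟨x⟩ and ⟨x²⟩ separately, then (Δx)² = ⟨x²⟩ − ⟨x⟩².
With sin²θ = (1 − cos2θ)/2 on 0 ≤ x ≤ d: ∫sin²(nπx/d) dx = d/2, ∫x·sin²(nπx/d) dx = d²/4, ∫x²·sin²(nπx/d) dx = d³·(1/6 − 1/(4n²π²)); higher powers xᵏ the same way, integrating xᵏ·cos(2nπx/d) by parts.
Normalization: ∫|φ|² dx = 1.5050.
⟨x⟩ = 1.5050 and ⟨x²⟩ = 2.9690.
(Δx)² = 2.9690 − (1.5050)² = 0.70401.

0.704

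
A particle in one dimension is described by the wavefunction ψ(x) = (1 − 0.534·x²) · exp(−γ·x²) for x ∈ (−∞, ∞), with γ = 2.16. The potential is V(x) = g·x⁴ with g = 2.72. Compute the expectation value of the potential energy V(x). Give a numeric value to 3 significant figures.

0.0635

⟨V⟩ = ∫ V(x)·|ψ|² dx / ∫|ψ|² dx.
Expand each integrand as polynomial × e^(−2γx²) and use ∫x^(2j)·e^(−2γx²) dx = (2j−1)!!/(4γ)^j · √(π/(2γ)), odd powers → 0; here √(π/(2γ)) = 0.85277.
State is unnormalized: ∫|ψ|² dx = 0.75713, and ∫ψ*·V(x)·ψ dx = 0.048067, so ⟨V⟩ = 0.048067 / 0.75713.
⟨V⟩ = 0.063485.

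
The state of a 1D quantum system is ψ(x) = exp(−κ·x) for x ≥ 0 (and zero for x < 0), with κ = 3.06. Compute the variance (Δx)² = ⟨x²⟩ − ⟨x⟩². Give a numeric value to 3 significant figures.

0.0267

Compute ⟨x⟩ and ⟨x²⟩ separately, then (Δx)² = ⟨x²⟩ − ⟨x⟩².
Every integrand reduces to terms xʲ·e^(−2κx) on [0, ∞); use ∫₀^∞ xʲ·e^(−2κx) dx = j!/(2κ)^(j+1).
Normalization: ∫|ψ|² dx = 0.16340.
⟨x⟩ = 0.16340 and ⟨x²⟩ = 0.053398.
(Δx)² = 0.053398 − (0.16340)² = 0.026699.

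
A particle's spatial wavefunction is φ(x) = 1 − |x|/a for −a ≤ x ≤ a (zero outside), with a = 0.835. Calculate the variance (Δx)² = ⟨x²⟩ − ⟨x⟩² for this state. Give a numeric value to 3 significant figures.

Compute ⟨x⟩ and ⟨x²⟩ separately, then (Δx)² = ⟨x²⟩ − ⟨x⟩².
φ is even, so ∫ over [−a, a] = 2∫₀ᵃ with φ = 1 − x/a there: ∫₀ᵃ (1 − x/a)² dx = a/3, ∫₀ᵃ x²(1 − x/a)² dx = a³/30, ∫₀ᵃ x⁴(1 − x/a)² dx = a⁵/105.
Normalization: ∫|φ|² dx = 0.55667.
⟨x⟩ = 0.0000 and ⟨x²⟩ = 0.069723.
(Δx)² = 0.069723 − (0.0000)² = 0.069723.

0.0697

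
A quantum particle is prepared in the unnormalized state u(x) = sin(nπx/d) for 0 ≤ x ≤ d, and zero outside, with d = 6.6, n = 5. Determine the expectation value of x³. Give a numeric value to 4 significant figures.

71.00

⟨x³⟩ = ∫ x³·|u|² dx / ∫|u|² dx (integrals over the domain).
With sin²θ = (1 − cos2θ)/2 on 0 ≤ x ≤ d: ∫sin²(nπx/d) dx = d/2, ∫x·sin²(nπx/d) dx = d²/4, ∫x²·sin²(nπx/d) dx = d³·(1/6 − 1/(4n²π²)); higher powers xᵏ the same way, integrating xᵏ·cos(2nπx/d) by parts.
State is unnormalized: ∫|u|² dx = 3.3000, and ∫u*·x³·u dx = 234.30, so ⟨x³⟩ = 234.30 / 3.3000.
⟨x³⟩ = 71.000.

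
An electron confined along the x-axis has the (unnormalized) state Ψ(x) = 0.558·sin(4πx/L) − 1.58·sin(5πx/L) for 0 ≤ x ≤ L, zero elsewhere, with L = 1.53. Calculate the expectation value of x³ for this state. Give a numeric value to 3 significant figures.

⟨x³⟩ = ∫ x³·|Ψ|² dx / ∫|Ψ|² dx (integrals over the domain).
On 0 ≤ x ≤ L (j ≠ l): ∫sin²(jπx/L) dx = L/2, ∫sin(jπx/L)·sin(lπx/L) dx = 0; diagonal moments ∫x·sin²(jπx/L) dx = L²/4, ∫x²·sin²(jπx/L) dx = L³·(1/6 − 1/(4j²π²)); cross terms ∫x·sin(jπx/L)·sin(lπx/L) dx = 0 for j + l even and −4jlL²/(π²(j² − l²)²) for j + l odd, ∫x²·sin(jπx/L)·sin(lπx/L) dx = (−1)^(j+l)·4jlL³/(π²(j² − l²)²); higher powers the same way via product-to-sum and parts.
State is unnormalized: ∫|Ψ|² dx = 2.1479, and ∫Ψ*·x³·Ψ dx = 2.7537, so ⟨x³⟩ = 2.7537 / 2.1479.
⟨x³⟩ = 1.2820.

1.28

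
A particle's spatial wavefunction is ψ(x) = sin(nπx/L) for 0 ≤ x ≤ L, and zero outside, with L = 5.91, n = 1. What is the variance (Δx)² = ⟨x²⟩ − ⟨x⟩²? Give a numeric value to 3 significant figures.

Compute ⟨x⟩ and ⟨x²⟩ separately, then (Δx)² = ⟨x²⟩ − ⟨x⟩².
With sin²θ = (1 − cos2θ)/2 on 0 ≤ x ≤ L: ∫sin²(nπx/L) dx = L/2, ∫x·sin²(nπx/L) dx = L²/4, ∫x²·sin²(nπx/L) dx = L³·(1/6 − 1/(4n²π²)); higher powers xᵏ the same way, integrating xᵏ·cos(2nπx/L) by parts.
Normalization: ∫|ψ|² dx = 2.9550.
⟨x⟩ = 2.9550 and ⟨x²⟩ = 9.8732.
(Δx)² = 9.8732 − (2.9550)² = 1.1412.

1.14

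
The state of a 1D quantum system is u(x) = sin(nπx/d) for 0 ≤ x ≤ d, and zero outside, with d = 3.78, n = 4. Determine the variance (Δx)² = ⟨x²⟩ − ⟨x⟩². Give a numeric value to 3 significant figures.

1.15

Compute ⟨x⟩ and ⟨x²⟩ separately, then (Δx)² = ⟨x²⟩ − ⟨x⟩².
With sin²θ = (1 − cos2θ)/2 on 0 ≤ x ≤ d: ∫sin²(nπx/d) dx = d/2, ∫x·sin²(nπx/d) dx = d²/4, ∫x²·sin²(nπx/d) dx = d³·(1/6 − 1/(4n²π²)); higher powers xᵏ the same way, integrating xᵏ·cos(2nπx/d) by parts.
Normalization: ∫|u|² dx = 1.8900.
⟨x⟩ = 1.8900 and ⟨x²⟩ = 4.7176.
(Δx)² = 4.7176 − (1.8900)² = 1.1455.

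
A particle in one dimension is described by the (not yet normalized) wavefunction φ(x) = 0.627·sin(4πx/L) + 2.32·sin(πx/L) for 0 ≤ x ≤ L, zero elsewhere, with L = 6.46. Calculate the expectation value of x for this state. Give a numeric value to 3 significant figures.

⟨x⟩ = ∫ x·|φ|² dx / ∫|φ|² dx (integrals over the domain).
On 0 ≤ x ≤ L (j ≠ l): ∫sin²(jπx/L) dx = L/2, ∫sin(jπx/L)·sin(lπx/L) dx = 0; diagonal moments ∫x·sin²(jπx/L) dx = L²/4, ∫x²·sin²(jπx/L) dx = L³·(1/6 − 1/(4j²π²)); cross terms ∫x·sin(jπx/L)·sin(lπx/L) dx = 0 for j + l even and −4jlL²/(π²(j² − l²)²) for j + l odd, ∫x²·sin(jπx/L)·sin(lπx/L) dx = (−1)^(j+l)·4jlL³/(π²(j² − l²)²); higher powers the same way via product-to-sum and parts.
State is unnormalized: ∫|φ|² dx = 18.655, and ∫φ*·x·φ dx = 59.381, so ⟨x⟩ = 59.381 / 18.655.
⟨x⟩ = 3.1831.

3.18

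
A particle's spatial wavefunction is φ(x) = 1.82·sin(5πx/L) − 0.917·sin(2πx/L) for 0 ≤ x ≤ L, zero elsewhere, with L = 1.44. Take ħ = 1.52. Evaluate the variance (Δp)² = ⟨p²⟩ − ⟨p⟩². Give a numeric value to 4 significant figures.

Compute ⟨p⟩ and ⟨p²⟩ separately; (Δp)² = ⟨p²⟩ − ⟨p⟩².
d²/dx² sin(jπx/L) = −(jπ/L)²·sin(jπx/L); on 0 ≤ x ≤ L, ∫sin²(jπx/L) dx = L/2 and ∫sin(jπx/L)·sin(lπx/L) dx = 0 for j ≠ l, so only diagonal terms survive in ∫|φ|² and ∫φ·φ″; ∫φ·φ′ dx = [φ²/2] between the walls = 0.
Normalization: ∫|φ|² dx = 2.9904.
⟨p⟩ = 0.0000 and ⟨p²⟩ = 228.16.
(Δp)² = 228.16 − (0.0000)² = 228.16.

228.2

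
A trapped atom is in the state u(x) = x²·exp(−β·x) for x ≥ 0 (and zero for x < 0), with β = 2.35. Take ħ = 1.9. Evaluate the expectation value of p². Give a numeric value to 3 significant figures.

p² u = −ħ² d²u/dx²; ⟨p²⟩ = −ħ² ∫ u*·u'' dx / ∫|u|² dx.
Differentiate x²·exp(−β·x) with the product rule; every integrand then reduces to terms xʲ·e^(−2βx) on [0, ∞), with ∫₀^∞ xʲ·e^(−2βx) dx = j!/(2β)^(j+1).
State is unnormalized: ∫|u|² dx = 0.010465, and ∫u*·(−ħ² u'') dx = 0.069541, so ⟨p²⟩ = 0.069541 / 0.010465.
⟨p²⟩ = 6.6454.

6.65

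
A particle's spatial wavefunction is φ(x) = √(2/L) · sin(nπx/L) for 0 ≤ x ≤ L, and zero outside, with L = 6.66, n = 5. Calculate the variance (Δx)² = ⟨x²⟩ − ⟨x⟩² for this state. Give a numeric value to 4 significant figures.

3.606

Compute ⟨x⟩ and ⟨x²⟩ separately, then (Δx)² = ⟨x²⟩ − ⟨x⟩².
With sin²θ = (1 − cos2θ)/2 on 0 ≤ x ≤ L: ∫sin²(nπx/L) dx = L/2, ∫x·sin²(nπx/L) dx = L²/4, ∫x²·sin²(nπx/L) dx = L³·(1/6 − 1/(4n²π²)); higher powers xᵏ the same way, integrating xᵏ·cos(2nπx/L) by parts.
⟨x⟩ = 3.3300 and ⟨x²⟩ = 14.695.
(Δx)² = 14.695 − (3.3300)² = 3.6064.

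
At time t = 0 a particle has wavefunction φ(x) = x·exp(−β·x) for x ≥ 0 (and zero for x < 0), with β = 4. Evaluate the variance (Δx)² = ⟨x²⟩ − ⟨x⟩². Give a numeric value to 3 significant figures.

Compute ⟨x⟩ and ⟨x²⟩ separately, then (Δx)² = ⟨x²⟩ − ⟨x⟩².
Every integrand reduces to terms xʲ·e^(−2βx) on [0, ∞); use ∫₀^∞ xʲ·e^(−2βx) dx = j!/(2β)^(j+1).
Normalization: ∫|φ|² dx = 0.0039063.
⟨x⟩ = 0.37500 and ⟨x²⟩ = 0.18750.
(Δx)² = 0.18750 − (0.37500)² = 0.046875.

0.0469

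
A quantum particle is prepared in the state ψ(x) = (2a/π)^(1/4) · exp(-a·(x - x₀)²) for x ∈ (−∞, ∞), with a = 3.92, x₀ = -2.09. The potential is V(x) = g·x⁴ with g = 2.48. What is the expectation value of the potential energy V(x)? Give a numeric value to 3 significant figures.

51.5

⟨V⟩ = ∫ V(x)·|ψ|² dx.
Gaussian moments (u = x − x₀): ∫u^(2j)·e^(−2au²) du = (2j−1)!!/(4a)^j · √(π/(2a)), odd powers integrate to 0; here √(π/(2a)) = 0.63302.
⟨V⟩ = 51.495.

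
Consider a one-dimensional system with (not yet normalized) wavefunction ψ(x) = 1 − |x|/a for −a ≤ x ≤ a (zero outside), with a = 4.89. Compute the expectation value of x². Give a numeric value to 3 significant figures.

⟨x²⟩ = ∫ x²·|ψ|² dx / ∫|ψ|² dx (integrals over the domain).
ψ is even, so ∫ over [−a, a] = 2∫₀ᵃ with ψ = 1 − x/a there: ∫₀ᵃ (1 − x/a)² dx = a/3, ∫₀ᵃ x²(1 − x/a)² dx = a³/30, ∫₀ᵃ x⁴(1 − x/a)² dx = a⁵/105.
State is unnormalized: ∫|ψ|² dx = 3.2600, and ∫ψ*·x²·ψ dx = 7.7953, so ⟨x²⟩ = 7.7953 / 3.2600.
⟨x²⟩ = 2.3912.

2.39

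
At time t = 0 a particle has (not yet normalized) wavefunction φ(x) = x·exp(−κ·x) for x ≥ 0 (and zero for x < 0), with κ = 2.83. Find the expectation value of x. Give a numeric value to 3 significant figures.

0.530

⟨x⟩ = ∫ x·|φ|² dx / ∫|φ|² dx (integrals over the domain).
Every integrand reduces to terms xʲ·e^(−2κx) on [0, ∞); use ∫₀^∞ xʲ·e^(−2κx) dx = j!/(2κ)^(j+1).
State is unnormalized: ∫|φ|² dx = 0.011030, and ∫φ*·x·φ dx = 0.0058464, so ⟨x⟩ = 0.0058464 / 0.011030.
⟨x⟩ = 0.53004.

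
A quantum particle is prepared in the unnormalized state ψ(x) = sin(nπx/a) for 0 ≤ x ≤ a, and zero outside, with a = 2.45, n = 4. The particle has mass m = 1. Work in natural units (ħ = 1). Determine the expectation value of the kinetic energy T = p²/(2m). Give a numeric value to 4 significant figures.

T = −(ħ²/2m) d²/dx², so ⟨T⟩ = −(ħ²/2m) ∫ ψ*·ψ'' dx / ∫|ψ|² dx; with m = 1.
d/dx sin(nπx/a) = (nπ/a)·cos(nπx/a) and d²/dx² sin(nπx/a) = −(nπ/a)²·sin(nπx/a); on 0 ≤ x ≤ a, ∫sin²(nπx/a) dx = a/2 and ∫sin(nπx/a)·cos(nπx/a) dx = 0.
State is unnormalized: ∫|ψ|² dx = 1.2250, and ∫ψ*·(−ħ²/2m · ψ'') dx = 16.114, so ⟨T⟩ = 16.114 / 1.2250.
⟨T⟩ = 13.154.

13.15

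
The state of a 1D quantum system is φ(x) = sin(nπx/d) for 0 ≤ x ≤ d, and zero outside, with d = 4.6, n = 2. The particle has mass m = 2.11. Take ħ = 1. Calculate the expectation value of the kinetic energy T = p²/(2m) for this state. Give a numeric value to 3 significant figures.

0.442

T = −(ħ²/2m) d²/dx², so ⟨T⟩ = −(ħ²/2m) ∫ φ*·φ'' dx / ∫|φ|² dx; with m = 2.11.
d/dx sin(nπx/d) = (nπ/d)·cos(nπx/d) and d²/dx² sin(nπx/d) = −(nπ/d)²·sin(nπx/d); on 0 ≤ x ≤ d, ∫sin²(nπx/d) dx = d/2 and ∫sin(nπx/d)·cos(nπx/d) dx = 0.
State is unnormalized: ∫|φ|² dx = 2.3000, and ∫φ*·(−ħ²/2m · φ'') dx = 1.0169, so ⟨T⟩ = 1.0169 / 2.3000.
⟨T⟩ = 0.44211.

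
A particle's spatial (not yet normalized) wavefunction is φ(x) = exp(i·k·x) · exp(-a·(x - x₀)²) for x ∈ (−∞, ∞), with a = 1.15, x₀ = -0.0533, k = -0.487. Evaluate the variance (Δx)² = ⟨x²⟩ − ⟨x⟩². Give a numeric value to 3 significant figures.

Compute ⟨x⟩ and ⟨x²⟩ separately, then (Δx)² = ⟨x²⟩ − ⟨x⟩².
Gaussian moments (u = x − x₀): ∫u^(2j)·e^(−2au²) du = (2j−1)!!/(4a)^j · √(π/(2a)), odd powers integrate to 0; here √(π/(2a)) = 1.1687.
Normalization: ∫|φ|² dx = 1.1687.
⟨x⟩ = -0.053300 and ⟨x²⟩ = 0.22023.
(Δx)² = 0.22023 − (-0.053300)² = 0.21739.

0.217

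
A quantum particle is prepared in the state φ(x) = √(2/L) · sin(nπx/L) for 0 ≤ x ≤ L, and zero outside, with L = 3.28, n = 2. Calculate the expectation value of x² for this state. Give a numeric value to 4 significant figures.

⟨x²⟩ = ∫ x²·|φ|² dx (integrals over the domain).
With sin²θ = (1 − cos2θ)/2 on 0 ≤ x ≤ L: ∫sin²(nπx/L) dx = L/2, ∫x·sin²(nπx/L) dx = L²/4, ∫x²·sin²(nπx/L) dx = L³·(1/6 − 1/(4n²π²)); higher powers xᵏ the same way, integrating xᵏ·cos(2nπx/L) by parts.
⟨x²⟩ = 3.4499.

3.450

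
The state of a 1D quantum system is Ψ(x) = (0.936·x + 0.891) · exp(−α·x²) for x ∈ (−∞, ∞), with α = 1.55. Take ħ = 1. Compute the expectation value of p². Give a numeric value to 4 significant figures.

p² Ψ = −ħ² d²Ψ/dx²; ⟨p²⟩ = −ħ² ∫ Ψ*·Ψ'' dx / ∫|Ψ|² dx.
Expand each integrand as polynomial × e^(−2αx²) and use ∫x^(2j)·e^(−2αx²) dx = (2j−1)!!/(4α)^j · √(π/(2α)), odd powers → 0; here √(π/(2α)) = 1.0067. Differentiate with the product rule, d/dx e^(−αx²) = −2αx·e^(−αx²).
State is unnormalized: ∫|Ψ|² dx = 0.94144, and ∫Ψ*·(−ħ² Ψ'') dx = 1.9002, so ⟨p²⟩ = 1.9002 / 0.94144.
⟨p²⟩ = 2.0184.

2.018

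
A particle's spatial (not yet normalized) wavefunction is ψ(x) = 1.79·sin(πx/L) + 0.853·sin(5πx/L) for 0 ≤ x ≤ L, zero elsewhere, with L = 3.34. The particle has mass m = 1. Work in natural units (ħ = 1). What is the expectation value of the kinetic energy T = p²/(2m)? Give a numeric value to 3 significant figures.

2.41

T = −(ħ²/2m) d²/dx², so ⟨T⟩ = −(ħ²/2m) ∫ ψ*·ψ'' dx / ∫|ψ|² dx; with m = 1.
d²/dx² sin(jπx/L) = −(jπ/L)²·sin(jπx/L); on 0 ≤ x ≤ L, ∫sin²(jπx/L) dx = L/2 and ∫sin(jπx/L)·sin(lπx/L) dx = 0 for j ≠ l, so only diagonal terms survive in ∫|ψ|² and ∫ψ·ψ″; ∫ψ·ψ′ dx = [ψ²/2] between the walls = 0.
State is unnormalized: ∫|ψ|² dx = 6.5660, and ∫ψ*·(−ħ²/2m · ψ'') dx = 15.805, so ⟨T⟩ = 15.805 / 6.5660.
⟨T⟩ = 2.4071.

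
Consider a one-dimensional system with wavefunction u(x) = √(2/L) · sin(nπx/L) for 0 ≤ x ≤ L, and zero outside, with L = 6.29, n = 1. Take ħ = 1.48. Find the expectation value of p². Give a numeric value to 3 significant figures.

0.546

p² u = −ħ² d²u/dx²; ⟨p²⟩ = −ħ² ∫ u*·u'' dx.
d/dx sin(nπx/L) = (nπ/L)·cos(nπx/L) and d²/dx² sin(nπx/L) = −(nπ/L)²·sin(nπx/L); on 0 ≤ x ≤ L, ∫sin²(nπx/L) dx = L/2 and ∫sin(nπx/L)·cos(nπx/L) dx = 0.
⟨p²⟩ = 0.54641.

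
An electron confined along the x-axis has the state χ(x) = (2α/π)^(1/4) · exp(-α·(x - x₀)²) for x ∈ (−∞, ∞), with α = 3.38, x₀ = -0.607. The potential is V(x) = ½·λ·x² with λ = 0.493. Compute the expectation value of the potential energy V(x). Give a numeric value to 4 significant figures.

0.1091

⟨V⟩ = ∫ V(x)·|χ|² dx.
Gaussian moments (u = x − x₀): ∫u^(2j)·e^(−2αu²) du = (2j−1)!!/(4α)^j · √(π/(2α)), odd powers integrate to 0; here √(π/(2α)) = 0.68171.
⟨V⟩ = 0.10905.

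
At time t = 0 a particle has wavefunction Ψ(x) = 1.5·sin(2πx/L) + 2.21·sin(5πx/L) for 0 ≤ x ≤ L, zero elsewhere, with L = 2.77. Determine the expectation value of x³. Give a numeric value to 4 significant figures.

⟨x³⟩ = ∫ x³·|Ψ|² dx / ∫|Ψ|² dx (integrals over the domain).
On 0 ≤ x ≤ L (j ≠ l): ∫sin²(jπx/L) dx = L/2, ∫sin(jπx/L)·sin(lπx/L) dx = 0; diagonal moments ∫x·sin²(jπx/L) dx = L²/4, ∫x²·sin²(jπx/L) dx = L³·(1/6 − 1/(4j²π²)); cross terms ∫x·sin(jπx/L)·sin(lπx/L) dx = 0 for j + l even and −4jlL²/(π²(j² − l²)²) for j + l odd, ∫x²·sin(jπx/L)·sin(lπx/L) dx = (−1)^(j+l)·4jlL³/(π²(j² − l²)²); higher powers the same way via product-to-sum and parts.
State is unnormalized: ∫|Ψ|² dx = 9.8807, and ∫Ψ*·x³·Ψ dx = 45.712, so ⟨x³⟩ = 45.712 / 9.8807.
⟨x³⟩ = 4.6264.

4.626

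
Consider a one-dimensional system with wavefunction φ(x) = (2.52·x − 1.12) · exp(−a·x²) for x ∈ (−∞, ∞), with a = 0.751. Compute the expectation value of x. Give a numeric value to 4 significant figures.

-0.5579

⟨x⟩ = ∫ x·|φ|² dx / ∫|φ|² dx (integrals over the domain).
Expand each integrand as polynomial × e^(−2ax²) and use ∫x^(2j)·e^(−2ax²) dx = (2j−1)!!/(4a)^j · √(π/(2a)), odd powers → 0; here √(π/(2a)) = 1.4462.
State is unnormalized: ∫|φ|² dx = 4.8715, and ∫φ*·x·φ dx = -2.7176, so ⟨x⟩ = -2.7176 / 4.8715.
⟨x⟩ = -0.55786.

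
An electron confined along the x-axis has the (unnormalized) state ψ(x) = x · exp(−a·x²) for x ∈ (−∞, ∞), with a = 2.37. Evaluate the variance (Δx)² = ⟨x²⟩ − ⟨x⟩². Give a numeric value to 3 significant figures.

0.316

Compute ⟨x⟩ and ⟨x²⟩ separately, then (Δx)² = ⟨x²⟩ − ⟨x⟩².
Expand each integrand as polynomial × e^(−2ax²) and use ∫x^(2j)·e^(−2ax²) dx = (2j−1)!!/(4a)^j · √(π/(2a)), odd powers → 0; here √(π/(2a)) = 0.81412.
Normalization: ∫|ψ|² dx = 0.085877.
⟨x⟩ = 0.0000 and ⟨x²⟩ = 0.31646.
(Δx)² = 0.31646 − (0.0000)² = 0.31646.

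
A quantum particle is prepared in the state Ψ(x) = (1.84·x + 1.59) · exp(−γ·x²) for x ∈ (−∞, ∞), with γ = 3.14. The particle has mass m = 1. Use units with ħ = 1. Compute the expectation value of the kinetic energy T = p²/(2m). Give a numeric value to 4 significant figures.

1.873

T = −(ħ²/2m) d²/dx², so ⟨T⟩ = −(ħ²/2m) ∫ Ψ*·Ψ'' dx / ∫|Ψ|² dx; with m = 1.
Expand each integrand as polynomial × e^(−2γx²) and use ∫x^(2j)·e^(−2γx²) dx = (2j−1)!!/(4γ)^j · √(π/(2γ)), odd powers → 0; here √(π/(2γ)) = 0.70729. Differentiate with the product rule, d/dx e^(−γx²) = −2γx·e^(−γx²).
State is unnormalized: ∫|Ψ|² dx = 1.9787, and ∫Ψ*·(−ħ²/2m · Ψ'') dx = 3.7053, so ⟨T⟩ = 3.7053 / 1.9787.
⟨T⟩ = 1.8725.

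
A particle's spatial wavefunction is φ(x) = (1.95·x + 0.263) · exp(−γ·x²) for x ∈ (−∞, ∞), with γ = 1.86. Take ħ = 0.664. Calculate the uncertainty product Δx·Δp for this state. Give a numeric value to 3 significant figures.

0.844

Δx = √(⟨x²⟩−⟨x⟩²), Δp = √(⟨p²⟩−⟨p⟩²).
Expand each integrand as polynomial × e^(−2γx²) and use ∫x^(2j)·e^(−2γx²) dx = (2j−1)!!/(4γ)^j · √(π/(2γ)), odd powers → 0; here √(π/(2γ)) = 0.91897. Differentiate with the product rule, d/dx e^(−γx²) = −2γx·e^(−γx²).
Normalization: ∫|φ|² dx = 0.53324.
⟨x⟩ = 0.23759, ⟨x²⟩ = 0.37118 ⇒ Δx = 0.56101.
⟨p⟩ = 0.0000, ⟨p²⟩ = 2.2647 ⇒ Δp = 1.5049.
Δx·Δp = 0.84426.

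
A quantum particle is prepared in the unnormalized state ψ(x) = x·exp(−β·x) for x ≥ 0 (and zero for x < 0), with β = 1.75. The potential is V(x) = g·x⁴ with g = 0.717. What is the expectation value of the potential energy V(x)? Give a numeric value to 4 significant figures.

1.720

⟨V⟩ = ∫ V(x)·|ψ|² dx / ∫|ψ|² dx.
Every integrand reduces to terms xʲ·e^(−2βx) on [0, ∞); use ∫₀^∞ xʲ·e^(−2βx) dx = j!/(2β)^(j+1).
State is unnormalized: ∫|ψ|² dx = 0.046647, and ∫ψ*·V(x)·ψ dx = 0.080237, so ⟨V⟩ = 0.080237 / 0.046647.
⟨V⟩ = 1.7201.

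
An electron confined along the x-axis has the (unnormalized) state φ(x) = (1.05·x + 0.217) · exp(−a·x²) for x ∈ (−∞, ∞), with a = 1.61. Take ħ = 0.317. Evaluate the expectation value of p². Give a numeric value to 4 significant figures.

p² φ = −ħ² d²φ/dx²; ⟨p²⟩ = −ħ² ∫ φ*·φ'' dx / ∫|φ|² dx.
Expand each integrand as polynomial × e^(−2ax²) and use ∫x^(2j)·e^(−2ax²) dx = (2j−1)!!/(4a)^j · √(π/(2a)), odd powers → 0; here √(π/(2a)) = 0.98775. Differentiate with the product rule, d/dx e^(−ax²) = −2ax·e^(−ax²).
State is unnormalized: ∫|φ|² dx = 0.21561, and ∫φ*·(−ħ² φ'') dx = 0.089599, so ⟨p²⟩ = 0.089599 / 0.21561.
⟨p²⟩ = 0.41556.

0.4156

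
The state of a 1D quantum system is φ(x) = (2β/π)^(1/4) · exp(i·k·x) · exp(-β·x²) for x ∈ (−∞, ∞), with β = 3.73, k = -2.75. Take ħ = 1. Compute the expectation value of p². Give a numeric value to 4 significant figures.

11.29

p² φ = −ħ² d²φ/dx²; ⟨p²⟩ = −ħ² ∫ φ*·φ'' dx.
Gaussian moments: ∫x^(2j)·e^(−2βx²) dx = (2j−1)!!/(4β)^j · √(π/(2β)), odd powers integrate to 0; here √(π/(2β)) = 0.64894. Derivatives: φ′ = (ik − 2βx)·φ, φ″ = ((ik − 2βx)² − 2β)·φ; the odd-in-x pieces drop out.
⟨p²⟩ = 11.293.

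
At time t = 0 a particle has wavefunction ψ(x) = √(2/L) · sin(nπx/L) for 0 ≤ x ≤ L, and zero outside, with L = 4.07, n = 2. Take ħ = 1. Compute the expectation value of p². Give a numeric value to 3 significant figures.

p² ψ = −ħ² d²ψ/dx²; ⟨p²⟩ = −ħ² ∫ ψ*·ψ'' dx.
d/dx sin(nπx/L) = (nπ/L)·cos(nπx/L) and d²/dx² sin(nπx/L) = −(nπ/L)²·sin(nπx/L); on 0 ≤ x ≤ L, ∫sin²(nπx/L) dx = L/2 and ∫sin(nπx/L)·cos(nπx/L) dx = 0.
⟨p²⟩ = 2.3833.

2.38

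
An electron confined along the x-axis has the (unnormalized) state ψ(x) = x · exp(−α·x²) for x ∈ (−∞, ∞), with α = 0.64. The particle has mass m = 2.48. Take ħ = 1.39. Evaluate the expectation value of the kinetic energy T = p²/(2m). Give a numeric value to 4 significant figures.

0.7479

T = −(ħ²/2m) d²/dx², so ⟨T⟩ = −(ħ²/2m) ∫ ψ*·ψ'' dx / ∫|ψ|² dx; with m = 2.48.
Expand each integrand as polynomial × e^(−2αx²) and use ∫x^(2j)·e^(−2αx²) dx = (2j−1)!!/(4α)^j · √(π/(2α)), odd powers → 0; here √(π/(2α)) = 1.5666. Differentiate with the product rule, d/dx e^(−αx²) = −2αx·e^(−αx²).
State is unnormalized: ∫|ψ|² dx = 0.61197, and ∫ψ*·(−ħ²/2m · ψ'') dx = 0.45770, so ⟨T⟩ = 0.45770 / 0.61197.
⟨T⟩ = 0.74791.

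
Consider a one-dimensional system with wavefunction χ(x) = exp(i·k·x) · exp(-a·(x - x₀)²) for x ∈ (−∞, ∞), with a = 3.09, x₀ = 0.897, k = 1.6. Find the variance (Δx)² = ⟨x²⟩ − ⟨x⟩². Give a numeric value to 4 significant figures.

Compute ⟨x⟩ and ⟨x²⟩ separately, then (Δx)² = ⟨x²⟩ − ⟨x⟩².
Gaussian moments (u = x − x₀): ∫u^(2j)·e^(−2au²) du = (2j−1)!!/(4a)^j · √(π/(2a)), odd powers integrate to 0; here √(π/(2a)) = 0.71299.
Normalization: ∫|χ|² dx = 0.71299.
⟨x⟩ = 0.89700 and ⟨x²⟩ = 0.88552.
(Δx)² = 0.88552 − (0.89700)² = 0.080906.

0.08091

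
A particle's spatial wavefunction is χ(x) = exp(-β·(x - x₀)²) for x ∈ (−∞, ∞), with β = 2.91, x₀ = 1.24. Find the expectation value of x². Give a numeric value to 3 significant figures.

⟨x²⟩ = ∫ x²·|χ|² dx / ∫|χ|² dx (integrals over the domain).
Gaussian moments (u = x − x₀): ∫u^(2j)·e^(−2βu²) du = (2j−1)!!/(4β)^j · √(π/(2β)), odd powers integrate to 0; here √(π/(2β)) = 0.73471.
State is unnormalized: ∫|χ|² dx = 0.73471, and ∫χ*·x²·χ dx = 1.1928, so ⟨x²⟩ = 1.1928 / 0.73471.
⟨x²⟩ = 1.6235.

1.62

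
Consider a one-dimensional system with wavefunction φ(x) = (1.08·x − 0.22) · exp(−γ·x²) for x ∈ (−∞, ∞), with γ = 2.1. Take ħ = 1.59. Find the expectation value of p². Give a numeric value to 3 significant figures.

13.2

p² φ = −ħ² d²φ/dx²; ⟨p²⟩ = −ħ² ∫ φ*·φ'' dx / ∫|φ|² dx.
Expand each integrand as polynomial × e^(−2γx²) and use ∫x^(2j)·e^(−2γx²) dx = (2j−1)!!/(4γ)^j · √(π/(2γ)), odd powers → 0; here √(π/(2γ)) = 0.86487. Differentiate with the product rule, d/dx e^(−γx²) = −2γx·e^(−γx²).
State is unnormalized: ∫|φ|² dx = 0.16195, and ∫φ*·(−ħ² φ'') dx = 2.1350, so ⟨p²⟩ = 2.1350 / 0.16195.
⟨p²⟩ = 13.183.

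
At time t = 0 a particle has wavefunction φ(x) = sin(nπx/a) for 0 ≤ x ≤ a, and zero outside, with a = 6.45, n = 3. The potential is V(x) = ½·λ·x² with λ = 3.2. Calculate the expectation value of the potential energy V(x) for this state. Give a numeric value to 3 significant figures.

⟨V⟩ = ∫ V(x)·|φ|² dx / ∫|φ|² dx.
With sin²θ = (1 − cos2θ)/2 on 0 ≤ x ≤ a: ∫sin²(nπx/a) dx = a/2, ∫x·sin²(nπx/a) dx = a²/4, ∫x²·sin²(nπx/a) dx = a³·(1/6 − 1/(4n²π²)); higher powers xᵏ the same way, integrating xᵏ·cos(2nπx/a) by parts.
State is unnormalized: ∫|φ|² dx = 3.2250, and ∫φ*·V(x)·φ dx = 70.348, so ⟨V⟩ = 70.348 / 3.2250.
⟨V⟩ = 21.813.

21.8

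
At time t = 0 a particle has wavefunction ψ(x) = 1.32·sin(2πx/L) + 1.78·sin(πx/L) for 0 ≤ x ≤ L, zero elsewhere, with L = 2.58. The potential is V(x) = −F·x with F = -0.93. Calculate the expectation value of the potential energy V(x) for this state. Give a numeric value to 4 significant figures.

0.7861

⟨V⟩ = ∫ V(x)·|ψ|² dx / ∫|ψ|² dx.
On 0 ≤ x ≤ L (j ≠ l): ∫sin²(jπx/L) dx = L/2, ∫sin(jπx/L)·sin(lπx/L) dx = 0; diagonal moments ∫x·sin²(jπx/L) dx = L²/4, ∫x²·sin²(jπx/L) dx = L³·(1/6 − 1/(4j²π²)); cross terms ∫x·sin(jπx/L)·sin(lπx/L) dx = 0 for j + l even and −4jlL²/(π²(j² − l²)²) for j + l odd, ∫x²·sin(jπx/L)·sin(lπx/L) dx = (−1)^(j+l)·4jlL³/(π²(j² − l²)²); higher powers the same way via product-to-sum and parts.
State is unnormalized: ∫|ψ|² dx = 6.3349, and ∫ψ*·V(x)·ψ dx = 4.9801, so ⟨V⟩ = 4.9801 / 6.3349.
⟨V⟩ = 0.78613.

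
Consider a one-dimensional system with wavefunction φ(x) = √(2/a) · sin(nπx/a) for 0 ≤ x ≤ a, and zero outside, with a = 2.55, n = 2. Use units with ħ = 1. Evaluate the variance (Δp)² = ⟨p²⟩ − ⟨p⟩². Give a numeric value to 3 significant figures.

6.07

Compute ⟨p⟩ and ⟨p²⟩ separately; (Δp)² = ⟨p²⟩ − ⟨p⟩².
d/dx sin(nπx/a) = (nπ/a)·cos(nπx/a) and d²/dx² sin(nπx/a) = −(nπ/a)²·sin(nπx/a); on 0 ≤ x ≤ a, ∫sin²(nπx/a) dx = a/2 and ∫sin(nπx/a)·cos(nπx/a) dx = 0.
⟨p⟩ = 0.0000 and ⟨p²⟩ = 6.0713.
(Δp)² = 6.0713 − (0.0000)² = 6.0713.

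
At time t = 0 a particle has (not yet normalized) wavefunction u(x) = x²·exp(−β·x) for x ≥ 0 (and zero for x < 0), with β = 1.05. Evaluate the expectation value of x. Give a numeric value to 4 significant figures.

2.381

⟨x⟩ = ∫ x·|u|² dx / ∫|u|² dx (integrals over the domain).
Every integrand reduces to terms xʲ·e^(−2βx) on [0, ∞); use ∫₀^∞ xʲ·e^(−2βx) dx = j!/(2β)^(j+1).
State is unnormalized: ∫|u|² dx = 0.58764, and ∫u*·x·u dx = 1.3992, so ⟨x⟩ = 1.3992 / 0.58764.
⟨x⟩ = 2.3810.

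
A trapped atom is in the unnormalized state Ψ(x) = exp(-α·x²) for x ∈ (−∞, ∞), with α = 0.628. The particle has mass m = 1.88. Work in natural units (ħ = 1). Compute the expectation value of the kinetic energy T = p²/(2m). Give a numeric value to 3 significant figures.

T = −(ħ²/2m) d²/dx², so ⟨T⟩ = −(ħ²/2m) ∫ Ψ*·Ψ'' dx / ∫|Ψ|² dx; with m = 1.88.
Gaussian moments: ∫x^(2j)·e^(−2αx²) dx = (2j−1)!!/(4α)^j · √(π/(2α)), odd powers integrate to 0; here √(π/(2α)) = 1.5815. Derivatives: d/dx e^(−αx²) = −2αx·e^(−αx²), d²/dx² e^(−αx²) = (4α²x² − 2α)·e^(−αx²).
State is unnormalized: ∫|Ψ|² dx = 1.5815, and ∫Ψ*·(−ħ²/2m · Ψ'') dx = 0.26415, so ⟨T⟩ = 0.26415 / 1.5815.
⟨T⟩ = 0.16702.

0.167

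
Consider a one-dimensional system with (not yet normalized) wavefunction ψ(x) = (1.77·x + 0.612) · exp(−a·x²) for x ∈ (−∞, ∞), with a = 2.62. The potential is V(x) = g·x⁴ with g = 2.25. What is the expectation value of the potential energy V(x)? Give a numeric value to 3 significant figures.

0.171

⟨V⟩ = ∫ V(x)·|ψ|² dx / ∫|ψ|² dx.
Expand each integrand as polynomial × e^(−2ax²) and use ∫x^(2j)·e^(−2ax²) dx = (2j−1)!!/(4a)^j · √(π/(2a)), odd powers → 0; here √(π/(2a)) = 0.77430.
State is unnormalized: ∫|ψ|² dx = 0.52148, and ∫ψ*·V(x)·ψ dx = 0.088952, so ⟨V⟩ = 0.088952 / 0.52148.
⟨V⟩ = 0.17058.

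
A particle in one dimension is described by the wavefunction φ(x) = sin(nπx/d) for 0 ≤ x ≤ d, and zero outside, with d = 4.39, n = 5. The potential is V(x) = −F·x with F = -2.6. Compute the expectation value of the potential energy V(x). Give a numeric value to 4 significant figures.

5.707

⟨V⟩ = ∫ V(x)·|φ|² dx / ∫|φ|² dx.
With sin²θ = (1 − cos2θ)/2 on 0 ≤ x ≤ d: ∫sin²(nπx/d) dx = d/2, ∫x·sin²(nπx/d) dx = d²/4, ∫x²·sin²(nπx/d) dx = d³·(1/6 − 1/(4n²π²)); higher powers xᵏ the same way, integrating xᵏ·cos(2nπx/d) by parts.
State is unnormalized: ∫|φ|² dx = 2.1950, and ∫φ*·V(x)·φ dx = 12.527, so ⟨V⟩ = 12.527 / 2.1950.
⟨V⟩ = 5.7070.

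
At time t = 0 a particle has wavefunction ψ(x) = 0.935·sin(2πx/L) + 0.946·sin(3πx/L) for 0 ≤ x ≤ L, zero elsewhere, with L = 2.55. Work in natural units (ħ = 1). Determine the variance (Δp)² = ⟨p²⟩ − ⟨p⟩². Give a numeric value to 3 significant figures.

Compute ⟨p⟩ and ⟨p²⟩ separately; (Δp)² = ⟨p²⟩ − ⟨p⟩².
d²/dx² sin(jπx/L) = −(jπ/L)²·sin(jπx/L); on 0 ≤ x ≤ L, ∫sin²(jπx/L) dx = L/2 and ∫sin(jπx/L)·sin(lπx/L) dx = 0 for j ≠ l, so only diagonal terms survive in ∫|ψ|² and ∫ψ·ψ″; ∫ψ·ψ′ dx = [ψ²/2] between the walls = 0.
Normalization: ∫|ψ|² dx = 2.2557.
⟨p⟩ = 0.0000 and ⟨p²⟩ = 9.9102.
(Δp)² = 9.9102 − (0.0000)² = 9.9102.

9.91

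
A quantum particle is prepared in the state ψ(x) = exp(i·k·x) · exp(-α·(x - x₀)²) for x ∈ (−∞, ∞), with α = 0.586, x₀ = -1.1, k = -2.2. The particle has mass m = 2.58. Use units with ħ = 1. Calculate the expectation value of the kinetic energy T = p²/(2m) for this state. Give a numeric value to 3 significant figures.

1.05

T = −(ħ²/2m) d²/dx², so ⟨T⟩ = −(ħ²/2m) ∫ ψ*·ψ'' dx / ∫|ψ|² dx; with m = 2.58.
Gaussian moments (u = x − x₀): ∫u^(2j)·e^(−2αu²) du = (2j−1)!!/(4α)^j · √(π/(2α)), odd powers integrate to 0; here √(π/(2α)) = 1.6372. Derivatives: ψ′ = (ik − 2αu)·ψ, ψ″ = ((ik − 2αu)² − 2α)·ψ; the odd-in-u pieces drop out.
State is unnormalized: ∫|ψ|² dx = 1.6372, and ∫ψ*·(−ħ²/2m · ψ'') dx = 1.7216, so ⟨T⟩ = 1.7216 / 1.6372.
⟨T⟩ = 1.0516.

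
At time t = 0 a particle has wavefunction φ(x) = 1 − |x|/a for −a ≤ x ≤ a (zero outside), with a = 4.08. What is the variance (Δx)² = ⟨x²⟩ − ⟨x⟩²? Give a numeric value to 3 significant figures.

Compute ⟨x⟩ and ⟨x²⟩ separately, then (Δx)² = ⟨x²⟩ − ⟨x⟩².
φ is even, so ∫ over [−a, a] = 2∫₀ᵃ with φ = 1 − x/a there: ∫₀ᵃ (1 − x/a)² dx = a/3, ∫₀ᵃ x²(1 − x/a)² dx = a³/30, ∫₀ᵃ x⁴(1 − x/a)² dx = a⁵/105.
Normalization: ∫|φ|² dx = 2.7200.
⟨x⟩ = 0.0000 and ⟨x²⟩ = 1.6646.
(Δx)² = 1.6646 − (0.0000)² = 1.6646.

1.66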